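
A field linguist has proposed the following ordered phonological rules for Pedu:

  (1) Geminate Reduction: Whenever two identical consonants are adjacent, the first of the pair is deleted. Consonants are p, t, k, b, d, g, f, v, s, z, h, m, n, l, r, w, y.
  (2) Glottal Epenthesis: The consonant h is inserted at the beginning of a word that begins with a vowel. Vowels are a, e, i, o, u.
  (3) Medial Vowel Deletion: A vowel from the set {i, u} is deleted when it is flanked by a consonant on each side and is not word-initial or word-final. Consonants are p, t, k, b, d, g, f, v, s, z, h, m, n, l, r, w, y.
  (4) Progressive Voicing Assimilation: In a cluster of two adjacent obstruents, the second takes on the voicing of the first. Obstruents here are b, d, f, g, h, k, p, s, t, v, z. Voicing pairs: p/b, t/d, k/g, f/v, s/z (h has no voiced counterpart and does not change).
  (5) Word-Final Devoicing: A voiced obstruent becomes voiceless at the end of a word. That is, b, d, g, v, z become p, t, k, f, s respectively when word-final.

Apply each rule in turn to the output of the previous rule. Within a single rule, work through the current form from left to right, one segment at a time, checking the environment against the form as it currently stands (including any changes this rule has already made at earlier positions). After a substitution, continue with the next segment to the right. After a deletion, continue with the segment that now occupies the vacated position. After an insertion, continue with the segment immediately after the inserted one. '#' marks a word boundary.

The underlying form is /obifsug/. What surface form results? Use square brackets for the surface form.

[hobvzk]

(1) Geminate Reduction: no change — [obifsug]
(2) Glottal Epenthesis: [obifsug] → [hobifsug]
(3) Medial Vowel Deletion: [hobifsug] → [hobfsg]
(4) Progressive Voicing Assimilation: [hobfsg] → [hobvzg]
(5) Word-Final Devoicing: [hobvzg] → [hobvzk]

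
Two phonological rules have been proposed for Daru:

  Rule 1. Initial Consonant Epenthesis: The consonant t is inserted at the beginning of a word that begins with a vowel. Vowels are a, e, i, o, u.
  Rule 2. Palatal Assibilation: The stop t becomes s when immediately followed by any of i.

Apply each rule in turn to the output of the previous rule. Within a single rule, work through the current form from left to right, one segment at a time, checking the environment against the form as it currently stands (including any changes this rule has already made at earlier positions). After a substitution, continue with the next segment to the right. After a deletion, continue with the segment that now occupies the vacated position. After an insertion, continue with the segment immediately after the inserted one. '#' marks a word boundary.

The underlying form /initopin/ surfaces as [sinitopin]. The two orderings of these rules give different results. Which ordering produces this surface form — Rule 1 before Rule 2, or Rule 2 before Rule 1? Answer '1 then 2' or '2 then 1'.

Order 1 then 2:
  1 Initial Consonant Epenthesis: [initopin] → [tinitopin]
  2 Palatal Assibilation: [tinitopin] → [sinitopin]
  result: [sinitopin]
Order 2 then 1:
  2 Palatal Assibilation: no change — [initopin]
  1 Initial Consonant Epenthesis: [initopin] → [tinitopin]
  result: [tinitopin]

1 then 2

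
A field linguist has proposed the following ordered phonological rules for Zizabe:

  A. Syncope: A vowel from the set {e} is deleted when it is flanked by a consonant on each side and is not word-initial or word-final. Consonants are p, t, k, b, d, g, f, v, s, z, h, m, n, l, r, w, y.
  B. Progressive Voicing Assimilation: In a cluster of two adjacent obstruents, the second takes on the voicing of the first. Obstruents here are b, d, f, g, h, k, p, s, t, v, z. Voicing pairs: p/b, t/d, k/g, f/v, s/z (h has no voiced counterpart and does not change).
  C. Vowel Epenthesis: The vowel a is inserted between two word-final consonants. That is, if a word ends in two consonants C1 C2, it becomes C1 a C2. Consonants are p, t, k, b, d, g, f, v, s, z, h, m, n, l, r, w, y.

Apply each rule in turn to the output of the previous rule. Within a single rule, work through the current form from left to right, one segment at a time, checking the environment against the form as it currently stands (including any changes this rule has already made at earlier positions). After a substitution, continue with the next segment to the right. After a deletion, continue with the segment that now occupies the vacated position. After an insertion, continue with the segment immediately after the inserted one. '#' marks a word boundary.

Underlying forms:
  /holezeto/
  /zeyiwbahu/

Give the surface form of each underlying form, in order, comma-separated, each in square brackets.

[holzdo], [zyiwbahu]

/holezeto/:
  A Syncope: [holezeto] → [holzto]
  B Progressive Voicing Assimilation: [holzto] → [holzdo]
  C Vowel Epenthesis: no change — [holzdo]
/zeyiwbahu/:
  A Syncope: [zeyiwbahu] → [zyiwbahu]
  B Progressive Voicing Assimilation: no change — [zyiwbahu]
  C Vowel Epenthesis: no change — [zyiwbahu]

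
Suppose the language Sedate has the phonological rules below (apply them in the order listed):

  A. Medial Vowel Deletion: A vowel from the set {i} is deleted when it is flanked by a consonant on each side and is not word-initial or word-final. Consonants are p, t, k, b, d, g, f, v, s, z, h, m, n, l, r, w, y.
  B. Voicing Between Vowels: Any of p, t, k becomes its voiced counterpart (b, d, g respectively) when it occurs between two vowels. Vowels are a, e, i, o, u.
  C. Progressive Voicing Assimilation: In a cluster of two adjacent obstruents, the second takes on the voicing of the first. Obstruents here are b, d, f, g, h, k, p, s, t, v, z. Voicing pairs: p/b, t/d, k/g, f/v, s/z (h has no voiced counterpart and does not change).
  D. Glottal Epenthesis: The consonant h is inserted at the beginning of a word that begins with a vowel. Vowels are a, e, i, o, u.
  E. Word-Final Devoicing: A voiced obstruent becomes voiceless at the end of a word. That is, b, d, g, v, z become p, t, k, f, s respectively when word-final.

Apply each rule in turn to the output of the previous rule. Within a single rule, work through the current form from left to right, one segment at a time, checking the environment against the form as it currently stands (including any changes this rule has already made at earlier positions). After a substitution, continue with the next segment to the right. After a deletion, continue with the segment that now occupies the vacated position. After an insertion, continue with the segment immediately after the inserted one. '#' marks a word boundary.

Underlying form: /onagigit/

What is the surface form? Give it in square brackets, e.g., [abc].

[honaggt]

A Medial Vowel Deletion: [onagigit] → [onaggt]
B Voicing Between Vowels: no change — [onaggt]
C Progressive Voicing Assimilation: [onaggt] → [onaggd]
D Glottal Epenthesis: [onaggd] → [honaggd]
E Word-Final Devoicing: [honaggd] → [honaggt]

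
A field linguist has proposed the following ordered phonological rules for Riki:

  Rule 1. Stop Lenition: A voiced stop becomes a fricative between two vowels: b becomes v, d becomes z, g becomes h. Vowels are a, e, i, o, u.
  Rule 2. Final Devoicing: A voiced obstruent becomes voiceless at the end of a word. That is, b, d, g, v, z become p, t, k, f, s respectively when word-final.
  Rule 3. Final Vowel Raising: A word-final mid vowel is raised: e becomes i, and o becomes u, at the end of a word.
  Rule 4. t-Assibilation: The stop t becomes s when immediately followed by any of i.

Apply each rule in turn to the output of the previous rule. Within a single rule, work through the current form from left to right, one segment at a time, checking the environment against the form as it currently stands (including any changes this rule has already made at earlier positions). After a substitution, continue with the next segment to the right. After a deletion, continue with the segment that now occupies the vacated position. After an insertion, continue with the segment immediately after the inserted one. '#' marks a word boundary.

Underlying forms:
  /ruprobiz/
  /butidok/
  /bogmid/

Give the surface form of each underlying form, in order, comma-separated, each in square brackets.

[ruprovis], [busizok], [bogmit]

/ruprobiz/:
  Rule 1 Stop Lenition: [ruprobiz] → [ruproviz]
  Rule 2 Final Devoicing: [ruproviz] → [ruprovis]
  Rule 3 Final Vowel Raising: no change — [ruprovis]
  Rule 4 t-Assibilation: no change — [ruprovis]
/butidok/:
  Rule 1 Stop Lenition: [butidok] → [butizok]
  Rule 2 Final Devoicing: no change — [butizok]
  Rule 3 Final Vowel Raising: no change — [butizok]
  Rule 4 t-Assibilation: [butizok] → [busizok]
/bogmid/:
  Rule 1 Stop Lenition: no change — [bogmid]
  Rule 2 Final Devoicing: [bogmid] → [bogmit]
  Rule 3 Final Vowel Raising: no change — [bogmit]
  Rule 4 t-Assibilation: no change — [bogmit]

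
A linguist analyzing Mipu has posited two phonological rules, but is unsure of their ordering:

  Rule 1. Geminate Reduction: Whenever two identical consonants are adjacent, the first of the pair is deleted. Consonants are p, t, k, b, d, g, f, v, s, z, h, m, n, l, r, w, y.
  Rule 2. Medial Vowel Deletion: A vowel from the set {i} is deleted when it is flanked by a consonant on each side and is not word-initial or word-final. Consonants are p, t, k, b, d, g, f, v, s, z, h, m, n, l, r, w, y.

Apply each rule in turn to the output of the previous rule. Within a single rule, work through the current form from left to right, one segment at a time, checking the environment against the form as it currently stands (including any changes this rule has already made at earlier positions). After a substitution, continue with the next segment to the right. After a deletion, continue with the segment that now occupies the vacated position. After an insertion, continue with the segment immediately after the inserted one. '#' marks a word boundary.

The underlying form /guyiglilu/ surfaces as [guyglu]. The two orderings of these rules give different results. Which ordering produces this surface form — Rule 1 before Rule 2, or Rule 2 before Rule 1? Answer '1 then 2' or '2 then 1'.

2 then 1

Order 1 then 2:
  1 Geminate Reduction: no change — [guyiglilu]
  2 Medial Vowel Deletion: [guyiglilu] → [guygllu]
  result: [guygllu]
Order 2 then 1:
  2 Medial Vowel Deletion: [guyiglilu] → [guygllu]
  1 Geminate Reduction: [guygllu] → [guyglu]
  result: [guyglu]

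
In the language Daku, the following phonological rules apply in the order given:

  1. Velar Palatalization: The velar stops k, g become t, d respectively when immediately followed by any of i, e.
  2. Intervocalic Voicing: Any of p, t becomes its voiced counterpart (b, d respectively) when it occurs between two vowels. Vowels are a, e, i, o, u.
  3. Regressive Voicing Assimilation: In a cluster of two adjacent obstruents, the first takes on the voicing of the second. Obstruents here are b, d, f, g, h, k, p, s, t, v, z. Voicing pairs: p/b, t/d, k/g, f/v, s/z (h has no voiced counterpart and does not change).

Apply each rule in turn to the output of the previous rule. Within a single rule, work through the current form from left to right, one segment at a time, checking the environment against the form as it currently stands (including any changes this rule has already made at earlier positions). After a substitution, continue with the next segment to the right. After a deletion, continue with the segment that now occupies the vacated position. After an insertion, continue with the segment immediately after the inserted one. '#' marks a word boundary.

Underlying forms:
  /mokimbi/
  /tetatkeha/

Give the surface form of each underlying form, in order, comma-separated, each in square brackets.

[modimbi], [tedatteha]

/mokimbi/:
  1 Velar Palatalization: [mokimbi] → [motimbi]
  2 Intervocalic Voicing: [motimbi] → [modimbi]
  3 Regressive Voicing Assimilation: no change — [modimbi]
/tetatkeha/:
  1 Velar Palatalization: [tetatkeha] → [tetatteha]
  2 Intervocalic Voicing: [tetatteha] → [tedatteha]
  3 Regressive Voicing Assimilation: no change — [tedatteha]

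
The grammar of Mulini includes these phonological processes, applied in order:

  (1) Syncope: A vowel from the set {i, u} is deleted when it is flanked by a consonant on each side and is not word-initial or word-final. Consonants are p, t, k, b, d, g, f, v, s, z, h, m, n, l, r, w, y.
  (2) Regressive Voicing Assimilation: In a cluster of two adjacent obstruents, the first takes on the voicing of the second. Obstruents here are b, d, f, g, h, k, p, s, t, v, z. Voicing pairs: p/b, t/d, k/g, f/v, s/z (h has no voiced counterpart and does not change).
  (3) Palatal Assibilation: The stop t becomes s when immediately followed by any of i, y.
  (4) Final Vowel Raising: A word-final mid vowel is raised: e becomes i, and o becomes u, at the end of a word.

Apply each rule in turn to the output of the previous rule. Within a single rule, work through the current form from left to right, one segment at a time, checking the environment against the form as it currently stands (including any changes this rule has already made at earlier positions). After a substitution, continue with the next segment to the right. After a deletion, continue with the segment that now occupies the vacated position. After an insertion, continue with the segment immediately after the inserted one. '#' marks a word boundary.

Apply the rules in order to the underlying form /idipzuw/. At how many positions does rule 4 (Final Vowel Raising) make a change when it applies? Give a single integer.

(1) Syncope: [idipzuw] → [idpzw]
(2) Regressive Voicing Assimilation: [idpzw] → [itbzw]
(3) Palatal Assibilation: no change — [itbzw]
(4) Final Vowel Raising: no change — [itbzw]
Rule 4 changed 0 position(s).

0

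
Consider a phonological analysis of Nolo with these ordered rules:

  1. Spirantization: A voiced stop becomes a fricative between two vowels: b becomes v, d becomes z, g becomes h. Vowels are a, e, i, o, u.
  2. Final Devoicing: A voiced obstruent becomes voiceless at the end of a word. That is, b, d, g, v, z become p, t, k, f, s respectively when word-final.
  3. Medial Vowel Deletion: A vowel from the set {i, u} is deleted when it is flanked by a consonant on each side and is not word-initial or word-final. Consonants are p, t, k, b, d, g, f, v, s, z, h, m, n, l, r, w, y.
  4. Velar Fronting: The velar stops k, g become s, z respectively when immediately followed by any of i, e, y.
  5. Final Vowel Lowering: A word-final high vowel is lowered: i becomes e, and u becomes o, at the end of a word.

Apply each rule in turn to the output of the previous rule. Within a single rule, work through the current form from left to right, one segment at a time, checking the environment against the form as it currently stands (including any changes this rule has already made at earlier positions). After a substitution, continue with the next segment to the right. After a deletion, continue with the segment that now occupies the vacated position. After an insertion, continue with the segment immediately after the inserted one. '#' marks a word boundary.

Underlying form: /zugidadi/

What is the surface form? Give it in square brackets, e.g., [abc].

[zhzaze]

1 Spirantization: [zugidadi] → [zuhizazi]
2 Final Devoicing: no change — [zuhizazi]
3 Medial Vowel Deletion: [zuhizazi] → [zhzazi]
4 Velar Fronting: no change — [zhzazi]
5 Final Vowel Lowering: [zhzazi] → [zhzaze]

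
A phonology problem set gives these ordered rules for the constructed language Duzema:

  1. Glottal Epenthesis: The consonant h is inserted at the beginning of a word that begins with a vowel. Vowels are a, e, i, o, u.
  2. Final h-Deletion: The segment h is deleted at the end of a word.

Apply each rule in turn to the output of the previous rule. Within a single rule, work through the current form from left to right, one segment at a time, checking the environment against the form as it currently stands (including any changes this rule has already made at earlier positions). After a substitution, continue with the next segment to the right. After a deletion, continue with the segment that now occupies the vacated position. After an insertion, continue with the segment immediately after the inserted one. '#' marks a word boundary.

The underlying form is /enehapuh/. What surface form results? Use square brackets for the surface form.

[henehapu]

1 Glottal Epenthesis: [enehapuh] → [henehapuh]
2 Final h-Deletion: [henehapuh] → [henehapu]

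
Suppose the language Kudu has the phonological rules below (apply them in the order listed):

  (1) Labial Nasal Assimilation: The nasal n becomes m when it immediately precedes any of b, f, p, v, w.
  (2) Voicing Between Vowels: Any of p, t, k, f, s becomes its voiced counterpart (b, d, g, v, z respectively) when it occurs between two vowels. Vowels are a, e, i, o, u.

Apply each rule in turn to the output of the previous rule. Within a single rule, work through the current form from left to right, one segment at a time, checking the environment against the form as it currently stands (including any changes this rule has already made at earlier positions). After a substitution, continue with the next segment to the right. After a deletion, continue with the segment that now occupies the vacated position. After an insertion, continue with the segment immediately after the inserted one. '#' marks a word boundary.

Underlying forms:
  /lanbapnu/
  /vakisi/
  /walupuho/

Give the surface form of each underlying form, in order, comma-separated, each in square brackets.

[lambapnu], [vagizi], [walubuho]

/lanbapnu/:
  (1) Labial Nasal Assimilation: [lanbapnu] → [lambapnu]
  (2) Voicing Between Vowels: no change — [lambapnu]
/vakisi/:
  (1) Labial Nasal Assimilation: no change — [vakisi]
  (2) Voicing Between Vowels: [vakisi] → [vagizi]
/walupuho/:
  (1) Labial Nasal Assimilation: no change — [walupuho]
  (2) Voicing Between Vowels: [walupuho] → [walubuho]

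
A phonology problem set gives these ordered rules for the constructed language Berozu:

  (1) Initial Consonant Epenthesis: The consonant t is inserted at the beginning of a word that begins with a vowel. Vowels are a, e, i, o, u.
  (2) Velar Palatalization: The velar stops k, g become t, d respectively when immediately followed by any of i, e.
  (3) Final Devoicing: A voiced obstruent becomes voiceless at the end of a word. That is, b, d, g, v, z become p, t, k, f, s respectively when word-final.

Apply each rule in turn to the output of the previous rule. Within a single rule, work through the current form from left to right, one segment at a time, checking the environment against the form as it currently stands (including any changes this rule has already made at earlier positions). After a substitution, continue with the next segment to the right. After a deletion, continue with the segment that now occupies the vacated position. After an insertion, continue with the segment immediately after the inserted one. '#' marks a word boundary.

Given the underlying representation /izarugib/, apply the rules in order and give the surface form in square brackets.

(1) Initial Consonant Epenthesis: [izarugib] → [tizarugib]
(2) Velar Palatalization: [tizarugib] → [tizarudib]
(3) Final Devoicing: [tizarudib] → [tizarudip]

[tizarudip]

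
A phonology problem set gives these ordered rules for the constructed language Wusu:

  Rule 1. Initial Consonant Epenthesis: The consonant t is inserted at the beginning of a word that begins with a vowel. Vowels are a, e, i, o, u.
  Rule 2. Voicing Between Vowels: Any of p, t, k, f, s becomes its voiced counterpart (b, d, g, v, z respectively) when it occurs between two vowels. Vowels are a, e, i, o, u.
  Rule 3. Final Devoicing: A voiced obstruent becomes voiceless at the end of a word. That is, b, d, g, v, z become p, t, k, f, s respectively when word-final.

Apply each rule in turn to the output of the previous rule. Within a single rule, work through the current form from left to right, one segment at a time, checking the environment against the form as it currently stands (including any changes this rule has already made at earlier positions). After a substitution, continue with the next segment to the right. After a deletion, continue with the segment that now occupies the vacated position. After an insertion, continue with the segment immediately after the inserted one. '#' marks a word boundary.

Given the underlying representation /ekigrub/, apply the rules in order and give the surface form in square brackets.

Rule 1 Initial Consonant Epenthesis: [ekigrub] → [tekigrub]
Rule 2 Voicing Between Vowels: [tekigrub] → [tegigrub]
Rule 3 Final Devoicing: [tegigrub] → [tegigrup]

[tegigrup]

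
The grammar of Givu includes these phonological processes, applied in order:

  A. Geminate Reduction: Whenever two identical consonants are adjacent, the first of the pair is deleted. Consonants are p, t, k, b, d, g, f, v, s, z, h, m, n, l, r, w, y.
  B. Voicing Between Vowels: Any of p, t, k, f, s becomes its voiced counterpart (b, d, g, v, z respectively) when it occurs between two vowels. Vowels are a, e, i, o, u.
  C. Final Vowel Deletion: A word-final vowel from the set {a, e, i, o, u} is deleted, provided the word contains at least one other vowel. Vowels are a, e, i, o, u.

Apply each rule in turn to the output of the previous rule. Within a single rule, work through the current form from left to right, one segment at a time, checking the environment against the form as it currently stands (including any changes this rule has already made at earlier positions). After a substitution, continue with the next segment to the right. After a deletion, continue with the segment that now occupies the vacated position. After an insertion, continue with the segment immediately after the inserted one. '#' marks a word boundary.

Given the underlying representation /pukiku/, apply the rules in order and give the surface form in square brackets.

A Geminate Reduction: no change — [pukiku]
B Voicing Between Vowels: [pukiku] → [pugigu]
C Final Vowel Deletion: [pugigu] → [pugig]

[pugig]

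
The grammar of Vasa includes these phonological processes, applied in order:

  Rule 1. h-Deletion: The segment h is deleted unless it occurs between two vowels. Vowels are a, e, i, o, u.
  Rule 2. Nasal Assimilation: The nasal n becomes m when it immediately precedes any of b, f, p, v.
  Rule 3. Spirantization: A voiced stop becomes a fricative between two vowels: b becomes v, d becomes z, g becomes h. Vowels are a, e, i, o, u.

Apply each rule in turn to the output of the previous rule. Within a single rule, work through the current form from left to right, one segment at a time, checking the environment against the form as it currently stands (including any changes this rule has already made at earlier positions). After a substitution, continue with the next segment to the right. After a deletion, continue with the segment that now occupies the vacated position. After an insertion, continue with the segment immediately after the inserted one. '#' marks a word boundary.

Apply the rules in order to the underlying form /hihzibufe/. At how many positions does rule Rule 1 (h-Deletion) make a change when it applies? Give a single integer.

2

Rule 1 h-Deletion: [hihzibufe] → [izibufe]
Rule 2 Nasal Assimilation: no change — [izibufe]
Rule 3 Spirantization: [izibufe] → [izivufe]
Rule Rule 1 changed 2 position(s).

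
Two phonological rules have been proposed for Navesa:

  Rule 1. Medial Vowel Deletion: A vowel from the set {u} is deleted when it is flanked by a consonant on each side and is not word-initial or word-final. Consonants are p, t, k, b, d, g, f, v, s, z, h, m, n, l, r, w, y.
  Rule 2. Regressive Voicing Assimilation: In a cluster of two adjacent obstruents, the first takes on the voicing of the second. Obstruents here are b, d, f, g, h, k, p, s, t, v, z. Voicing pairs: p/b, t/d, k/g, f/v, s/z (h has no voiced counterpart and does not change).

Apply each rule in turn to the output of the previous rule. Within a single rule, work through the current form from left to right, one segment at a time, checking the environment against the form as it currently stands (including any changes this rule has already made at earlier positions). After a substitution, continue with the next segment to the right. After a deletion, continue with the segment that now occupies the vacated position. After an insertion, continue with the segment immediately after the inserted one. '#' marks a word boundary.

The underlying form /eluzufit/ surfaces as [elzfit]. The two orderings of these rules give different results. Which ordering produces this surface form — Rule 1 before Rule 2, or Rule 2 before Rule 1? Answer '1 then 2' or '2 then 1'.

2 then 1

Order 1 then 2:
  1 Medial Vowel Deletion: [eluzufit] → [elzfit]
  2 Regressive Voicing Assimilation: [elzfit] → [elsfit]
  result: [elsfit]
Order 2 then 1:
  2 Regressive Voicing Assimilation: no change — [eluzufit]
  1 Medial Vowel Deletion: [eluzufit] → [elzfit]
  result: [elzfit]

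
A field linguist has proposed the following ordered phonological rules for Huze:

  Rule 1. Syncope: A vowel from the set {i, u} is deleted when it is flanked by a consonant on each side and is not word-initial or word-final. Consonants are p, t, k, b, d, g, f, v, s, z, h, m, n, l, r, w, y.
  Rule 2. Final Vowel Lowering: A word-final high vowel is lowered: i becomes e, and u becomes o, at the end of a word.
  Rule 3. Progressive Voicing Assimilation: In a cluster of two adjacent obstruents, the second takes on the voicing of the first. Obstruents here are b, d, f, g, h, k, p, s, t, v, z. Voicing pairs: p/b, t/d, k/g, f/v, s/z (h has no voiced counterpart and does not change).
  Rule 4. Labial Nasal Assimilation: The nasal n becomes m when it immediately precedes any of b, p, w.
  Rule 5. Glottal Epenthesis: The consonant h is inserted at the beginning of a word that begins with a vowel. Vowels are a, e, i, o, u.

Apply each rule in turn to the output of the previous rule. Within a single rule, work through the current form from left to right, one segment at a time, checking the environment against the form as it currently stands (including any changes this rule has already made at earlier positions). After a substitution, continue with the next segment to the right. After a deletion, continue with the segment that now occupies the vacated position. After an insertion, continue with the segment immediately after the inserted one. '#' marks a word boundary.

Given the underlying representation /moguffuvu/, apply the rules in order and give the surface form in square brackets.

[mogvvvo]

Rule 1 Syncope: [moguffuvu] → [mogffvu]
Rule 2 Final Vowel Lowering: [mogffvu] → [mogffvo]
Rule 3 Progressive Voicing Assimilation: [mogffvo] → [mogvvvo]
Rule 4 Labial Nasal Assimilation: no change — [mogvvvo]
Rule 5 Glottal Epenthesis: no change — [mogvvvo]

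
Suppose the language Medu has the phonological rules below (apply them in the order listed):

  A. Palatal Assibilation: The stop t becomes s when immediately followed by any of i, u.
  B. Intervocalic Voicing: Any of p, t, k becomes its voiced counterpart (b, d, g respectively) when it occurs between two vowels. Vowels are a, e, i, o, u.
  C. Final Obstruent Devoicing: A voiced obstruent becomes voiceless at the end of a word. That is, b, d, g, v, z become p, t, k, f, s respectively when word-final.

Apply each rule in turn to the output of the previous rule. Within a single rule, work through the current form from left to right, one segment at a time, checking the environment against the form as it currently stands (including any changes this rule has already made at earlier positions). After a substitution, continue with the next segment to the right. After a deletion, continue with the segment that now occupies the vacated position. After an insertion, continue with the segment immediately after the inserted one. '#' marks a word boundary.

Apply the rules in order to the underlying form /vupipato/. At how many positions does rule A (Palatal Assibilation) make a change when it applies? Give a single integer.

A Palatal Assibilation: no change — [vupipato]
B Intervocalic Voicing: [vupipato] → [vubibado]
C Final Obstruent Devoicing: no change — [vubibado]
Rule A changed 0 position(s).

0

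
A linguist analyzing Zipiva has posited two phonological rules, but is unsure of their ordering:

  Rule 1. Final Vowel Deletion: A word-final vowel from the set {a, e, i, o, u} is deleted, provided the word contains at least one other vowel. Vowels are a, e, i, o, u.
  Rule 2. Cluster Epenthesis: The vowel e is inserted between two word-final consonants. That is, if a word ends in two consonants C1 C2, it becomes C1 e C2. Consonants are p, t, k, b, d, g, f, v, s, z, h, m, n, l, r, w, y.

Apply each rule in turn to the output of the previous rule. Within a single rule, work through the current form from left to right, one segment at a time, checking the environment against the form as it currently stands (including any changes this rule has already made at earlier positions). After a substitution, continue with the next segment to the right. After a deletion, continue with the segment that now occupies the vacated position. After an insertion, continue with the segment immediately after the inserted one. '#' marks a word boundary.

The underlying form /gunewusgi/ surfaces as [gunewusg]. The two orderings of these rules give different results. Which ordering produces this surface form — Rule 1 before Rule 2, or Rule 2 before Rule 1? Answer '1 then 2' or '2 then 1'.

2 then 1

Order 1 then 2:
  1 Final Vowel Deletion: [gunewusgi] → [gunewusg]
  2 Cluster Epenthesis: [gunewusg] → [gunewuseg]
  result: [gunewuseg]
Order 2 then 1:
  2 Cluster Epenthesis: no change — [gunewusgi]
  1 Final Vowel Deletion: [gunewusgi] → [gunewusg]
  result: [gunewusg]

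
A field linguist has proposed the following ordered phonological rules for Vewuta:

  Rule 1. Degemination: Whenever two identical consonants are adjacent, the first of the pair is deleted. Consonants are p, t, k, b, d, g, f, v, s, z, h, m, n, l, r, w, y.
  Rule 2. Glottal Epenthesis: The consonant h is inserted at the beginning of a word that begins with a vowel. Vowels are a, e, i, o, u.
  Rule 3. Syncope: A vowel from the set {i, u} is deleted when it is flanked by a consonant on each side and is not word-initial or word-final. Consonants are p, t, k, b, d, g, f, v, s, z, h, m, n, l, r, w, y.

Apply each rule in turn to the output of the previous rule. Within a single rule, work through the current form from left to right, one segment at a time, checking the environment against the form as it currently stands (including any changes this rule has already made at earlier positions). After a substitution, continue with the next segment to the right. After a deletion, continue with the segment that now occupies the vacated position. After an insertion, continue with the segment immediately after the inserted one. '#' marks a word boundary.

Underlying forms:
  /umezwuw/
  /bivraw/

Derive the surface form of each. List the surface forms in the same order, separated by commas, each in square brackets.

/umezwuw/:
  Rule 1 Degemination: no change — [umezwuw]
  Rule 2 Glottal Epenthesis: [umezwuw] → [humezwuw]
  Rule 3 Syncope: [humezwuw] → [hmezww]
/bivraw/:
  Rule 1 Degemination: no change — [bivraw]
  Rule 2 Glottal Epenthesis: no change — [bivraw]
  Rule 3 Syncope: [bivraw] → [bvraw]

[hmezww], [bvraw]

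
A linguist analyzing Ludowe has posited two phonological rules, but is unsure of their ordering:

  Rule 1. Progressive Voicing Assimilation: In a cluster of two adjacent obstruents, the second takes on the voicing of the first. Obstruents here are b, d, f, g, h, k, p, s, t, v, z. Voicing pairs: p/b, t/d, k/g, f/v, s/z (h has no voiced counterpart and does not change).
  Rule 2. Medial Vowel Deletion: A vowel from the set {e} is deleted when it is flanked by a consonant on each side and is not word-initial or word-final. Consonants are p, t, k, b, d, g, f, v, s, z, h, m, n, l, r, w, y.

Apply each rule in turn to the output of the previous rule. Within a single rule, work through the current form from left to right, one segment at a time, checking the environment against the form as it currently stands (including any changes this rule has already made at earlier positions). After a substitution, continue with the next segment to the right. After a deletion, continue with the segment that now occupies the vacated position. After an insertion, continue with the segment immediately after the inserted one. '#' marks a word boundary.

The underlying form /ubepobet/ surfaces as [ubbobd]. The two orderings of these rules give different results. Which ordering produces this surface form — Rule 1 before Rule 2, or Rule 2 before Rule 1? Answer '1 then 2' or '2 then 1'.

Order 1 then 2:
  1 Progressive Voicing Assimilation: no change — [ubepobet]
  2 Medial Vowel Deletion: [ubepobet] → [ubpobt]
  result: [ubpobt]
Order 2 then 1:
  2 Medial Vowel Deletion: [ubepobet] → [ubpobt]
  1 Progressive Voicing Assimilation: [ubpobt] → [ubbobd]
  result: [ubbobd]

2 then 1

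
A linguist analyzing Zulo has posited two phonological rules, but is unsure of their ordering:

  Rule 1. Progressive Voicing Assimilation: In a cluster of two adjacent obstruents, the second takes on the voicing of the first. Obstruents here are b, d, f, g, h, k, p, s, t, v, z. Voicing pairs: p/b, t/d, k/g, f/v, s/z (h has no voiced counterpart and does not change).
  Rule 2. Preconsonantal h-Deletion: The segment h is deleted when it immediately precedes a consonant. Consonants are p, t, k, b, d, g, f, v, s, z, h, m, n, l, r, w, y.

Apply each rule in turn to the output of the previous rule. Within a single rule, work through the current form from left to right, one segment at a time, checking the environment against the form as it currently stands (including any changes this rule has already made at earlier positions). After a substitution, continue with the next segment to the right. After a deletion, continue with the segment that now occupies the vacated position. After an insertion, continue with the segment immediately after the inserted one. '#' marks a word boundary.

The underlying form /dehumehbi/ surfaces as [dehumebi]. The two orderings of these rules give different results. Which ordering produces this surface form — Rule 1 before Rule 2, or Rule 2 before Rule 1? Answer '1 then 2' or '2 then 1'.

Order 1 then 2:
  1 Progressive Voicing Assimilation: [dehumehbi] → [dehumehpi]
  2 Preconsonantal h-Deletion: [dehumehpi] → [dehumepi]
  result: [dehumepi]
Order 2 then 1:
  2 Preconsonantal h-Deletion: [dehumehbi] → [dehumebi]
  1 Progressive Voicing Assimilation: no change — [dehumebi]
  result: [dehumebi]

2 then 1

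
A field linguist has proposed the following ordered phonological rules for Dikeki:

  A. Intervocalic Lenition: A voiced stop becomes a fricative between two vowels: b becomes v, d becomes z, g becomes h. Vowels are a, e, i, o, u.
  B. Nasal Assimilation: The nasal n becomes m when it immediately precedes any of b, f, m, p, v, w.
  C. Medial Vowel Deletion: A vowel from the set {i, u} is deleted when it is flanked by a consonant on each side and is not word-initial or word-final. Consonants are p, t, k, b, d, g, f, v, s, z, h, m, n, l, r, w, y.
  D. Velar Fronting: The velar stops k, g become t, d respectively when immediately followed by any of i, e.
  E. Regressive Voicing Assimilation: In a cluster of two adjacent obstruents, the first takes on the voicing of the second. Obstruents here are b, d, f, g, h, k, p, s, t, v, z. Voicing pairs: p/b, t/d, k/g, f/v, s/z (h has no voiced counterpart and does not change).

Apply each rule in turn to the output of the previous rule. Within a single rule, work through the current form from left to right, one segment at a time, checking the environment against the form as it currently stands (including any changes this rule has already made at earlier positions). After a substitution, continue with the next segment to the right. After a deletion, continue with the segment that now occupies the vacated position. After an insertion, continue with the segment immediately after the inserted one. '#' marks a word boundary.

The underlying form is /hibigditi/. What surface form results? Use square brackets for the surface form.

A Intervocalic Lenition: [hibigditi] → [hivigditi]
B Nasal Assimilation: no change — [hivigditi]
C Medial Vowel Deletion: [hivigditi] → [hvgdti]
D Velar Fronting: no change — [hvgdti]
E Regressive Voicing Assimilation: [hvgdti] → [hvgtti]

[hvgtti]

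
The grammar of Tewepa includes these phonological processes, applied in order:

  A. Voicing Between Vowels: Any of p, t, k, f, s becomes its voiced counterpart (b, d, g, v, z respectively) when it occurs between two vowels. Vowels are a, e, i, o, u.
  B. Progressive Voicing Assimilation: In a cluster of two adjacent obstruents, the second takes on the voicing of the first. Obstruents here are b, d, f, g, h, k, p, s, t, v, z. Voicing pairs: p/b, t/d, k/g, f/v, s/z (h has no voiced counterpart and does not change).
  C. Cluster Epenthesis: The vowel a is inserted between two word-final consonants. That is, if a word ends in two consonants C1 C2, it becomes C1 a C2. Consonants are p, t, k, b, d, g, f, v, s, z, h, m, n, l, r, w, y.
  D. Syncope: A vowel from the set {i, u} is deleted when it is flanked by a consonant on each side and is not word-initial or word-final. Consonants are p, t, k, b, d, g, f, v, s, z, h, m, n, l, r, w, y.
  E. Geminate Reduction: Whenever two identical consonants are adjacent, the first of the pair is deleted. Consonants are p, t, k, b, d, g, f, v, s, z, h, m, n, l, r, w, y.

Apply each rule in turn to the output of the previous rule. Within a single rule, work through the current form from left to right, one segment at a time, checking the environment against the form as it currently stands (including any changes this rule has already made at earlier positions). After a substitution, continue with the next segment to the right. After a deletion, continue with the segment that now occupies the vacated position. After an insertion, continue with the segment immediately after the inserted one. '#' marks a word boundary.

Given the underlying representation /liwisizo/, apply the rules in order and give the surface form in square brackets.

[lwzo]

A Voicing Between Vowels: [liwisizo] → [liwizizo]
B Progressive Voicing Assimilation: no change — [liwizizo]
C Cluster Epenthesis: no change — [liwizizo]
D Syncope: [liwizizo] → [lwzzo]
E Geminate Reduction: [lwzzo] → [lwzo]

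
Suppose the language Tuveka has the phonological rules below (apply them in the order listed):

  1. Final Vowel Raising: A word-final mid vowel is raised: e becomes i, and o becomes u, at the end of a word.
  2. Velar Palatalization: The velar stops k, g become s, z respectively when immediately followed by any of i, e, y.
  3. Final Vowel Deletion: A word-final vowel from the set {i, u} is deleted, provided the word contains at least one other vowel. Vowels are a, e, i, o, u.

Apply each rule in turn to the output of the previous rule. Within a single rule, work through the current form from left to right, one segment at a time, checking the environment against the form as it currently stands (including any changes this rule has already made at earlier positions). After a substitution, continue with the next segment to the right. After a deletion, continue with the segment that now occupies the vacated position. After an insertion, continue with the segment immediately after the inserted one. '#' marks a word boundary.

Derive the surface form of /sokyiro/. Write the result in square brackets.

1 Final Vowel Raising: [sokyiro] → [sokyiru]
2 Velar Palatalization: [sokyiru] → [sosyiru]
3 Final Vowel Deletion: [sosyiru] → [sosyir]

[sosyir]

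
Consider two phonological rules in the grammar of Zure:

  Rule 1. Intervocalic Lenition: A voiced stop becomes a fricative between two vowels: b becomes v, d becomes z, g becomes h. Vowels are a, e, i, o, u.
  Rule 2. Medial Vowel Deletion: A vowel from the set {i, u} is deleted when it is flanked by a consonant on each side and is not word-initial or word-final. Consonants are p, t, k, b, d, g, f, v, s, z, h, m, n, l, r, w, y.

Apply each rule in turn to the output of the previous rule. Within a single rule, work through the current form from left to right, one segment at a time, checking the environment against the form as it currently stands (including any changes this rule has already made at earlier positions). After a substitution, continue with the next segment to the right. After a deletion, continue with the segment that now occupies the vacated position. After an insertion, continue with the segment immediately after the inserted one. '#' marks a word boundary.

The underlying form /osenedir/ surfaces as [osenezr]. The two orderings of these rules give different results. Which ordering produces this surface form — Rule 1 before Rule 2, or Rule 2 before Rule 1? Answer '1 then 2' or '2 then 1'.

1 then 2

Order 1 then 2:
  1 Intervocalic Lenition: [osenedir] → [osenezir]
  2 Medial Vowel Deletion: [osenezir] → [osenezr]
  result: [osenezr]
Order 2 then 1:
  2 Medial Vowel Deletion: [osenedir] → [osenedr]
  1 Intervocalic Lenition: no change — [osenedr]
  result: [osenedr]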